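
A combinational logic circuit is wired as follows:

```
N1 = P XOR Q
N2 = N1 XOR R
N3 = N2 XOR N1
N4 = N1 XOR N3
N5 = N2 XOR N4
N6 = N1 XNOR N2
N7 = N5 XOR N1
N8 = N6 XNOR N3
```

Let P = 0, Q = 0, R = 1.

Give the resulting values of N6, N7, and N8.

N6 = 0  N7 = 0  N8 = 0

N1 = P XOR Q = 0 XOR 0 = 0
N2 = N1 XOR R = 0 XOR 1 = 1
N3 = N2 XOR N1 = 1 XOR 0 = 1
N4 = N1 XOR N3 = 0 XOR 1 = 1
N5 = N2 XOR N4 = 1 XOR 1 = 0
N6 = N1 XNOR N2 = 0 XNOR 1 = 0
N7 = N5 XOR N1 = 0 XOR 0 = 0
N8 = N6 XNOR N3 = 0 XNOR 1 = 0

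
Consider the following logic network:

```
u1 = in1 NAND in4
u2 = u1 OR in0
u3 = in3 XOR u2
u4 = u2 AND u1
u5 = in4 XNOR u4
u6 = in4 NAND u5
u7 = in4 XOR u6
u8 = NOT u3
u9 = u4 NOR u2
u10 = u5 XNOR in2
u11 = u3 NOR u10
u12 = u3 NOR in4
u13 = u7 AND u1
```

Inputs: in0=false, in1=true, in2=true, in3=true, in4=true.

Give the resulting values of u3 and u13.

u3 = true, u13 = false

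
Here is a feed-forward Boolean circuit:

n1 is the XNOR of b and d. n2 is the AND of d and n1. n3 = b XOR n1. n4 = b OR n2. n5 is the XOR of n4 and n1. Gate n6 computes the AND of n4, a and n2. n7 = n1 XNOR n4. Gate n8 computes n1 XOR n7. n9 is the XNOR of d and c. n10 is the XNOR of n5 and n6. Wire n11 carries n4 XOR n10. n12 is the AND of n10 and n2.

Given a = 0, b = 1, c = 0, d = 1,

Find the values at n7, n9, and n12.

n1 = b XNOR d = 1 XNOR 1 = 1
n2 = d AND n1 = 1 AND 1 = 1
n4 = b OR n2 = 1 OR 1 = 1
n5 = n4 XOR n1 = 1 XOR 1 = 0
n6 = n4 AND a AND n2 = 1 AND 0 AND 1 = 0
n7 = n1 XNOR n4 = 1 XNOR 1 = 1
n9 = d XNOR c = 1 XNOR 0 = 0
n10 = n5 XNOR n6 = 0 XNOR 0 = 1
n12 = n10 AND n2 = 1 AND 1 = 1

n7 = 1, n9 = 0, n12 = 1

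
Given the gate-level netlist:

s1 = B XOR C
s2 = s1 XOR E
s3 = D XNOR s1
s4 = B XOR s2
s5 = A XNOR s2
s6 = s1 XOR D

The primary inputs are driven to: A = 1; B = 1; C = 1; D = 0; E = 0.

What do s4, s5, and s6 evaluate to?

s4 = 1  s5 = 0  s6 = 0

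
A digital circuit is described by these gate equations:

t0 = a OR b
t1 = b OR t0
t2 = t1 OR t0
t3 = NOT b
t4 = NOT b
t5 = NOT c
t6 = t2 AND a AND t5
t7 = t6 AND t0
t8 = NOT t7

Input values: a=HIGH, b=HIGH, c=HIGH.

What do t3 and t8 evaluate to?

t0 = a OR b = HIGH OR HIGH = HIGH
t1 = b OR t0 = HIGH OR HIGH = HIGH
t2 = t1 OR t0 = HIGH OR HIGH = HIGH
t3 = NOT b = NOT HIGH = LOW
t5 = NOT c = NOT HIGH = LOW
t6 = t2 AND a AND t5 = HIGH AND HIGH AND LOW = LOW
t7 = t6 AND t0 = LOW AND HIGH = LOW
t8 = NOT t7 = NOT LOW = HIGH

t3 = LOW; t8 = HIGH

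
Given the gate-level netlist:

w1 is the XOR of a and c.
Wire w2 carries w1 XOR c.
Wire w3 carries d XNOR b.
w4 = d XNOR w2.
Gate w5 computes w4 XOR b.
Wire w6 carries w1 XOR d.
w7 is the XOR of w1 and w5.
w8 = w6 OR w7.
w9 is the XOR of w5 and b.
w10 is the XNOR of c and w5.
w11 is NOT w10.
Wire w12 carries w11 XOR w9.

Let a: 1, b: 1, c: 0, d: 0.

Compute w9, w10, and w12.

w9 = 0, w10 = 0, w12 = 1

w1 = a XOR c = 1 XOR 0 = 1
w2 = w1 XOR c = 1 XOR 0 = 1
w4 = d XNOR w2 = 0 XNOR 1 = 0
w5 = w4 XOR b = 0 XOR 1 = 1
w9 = w5 XOR b = 1 XOR 1 = 0
w10 = c XNOR w5 = 0 XNOR 1 = 0
w11 = NOT w10 = NOT 0 = 1
w12 = w11 XOR w9 = 1 XOR 0 = 1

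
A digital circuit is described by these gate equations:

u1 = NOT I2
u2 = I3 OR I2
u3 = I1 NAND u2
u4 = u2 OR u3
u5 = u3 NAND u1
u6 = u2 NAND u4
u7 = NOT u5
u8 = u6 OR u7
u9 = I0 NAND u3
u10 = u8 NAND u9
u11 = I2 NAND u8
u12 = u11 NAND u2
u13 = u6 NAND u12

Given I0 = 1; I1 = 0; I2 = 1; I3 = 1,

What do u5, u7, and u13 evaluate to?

u1 = NOT I2 = NOT 1 = 0
u2 = I3 OR I2 = 1 OR 1 = 1
u3 = I1 NAND u2 = 0 NAND 1 = 1
u4 = u2 OR u3 = 1 OR 1 = 1
u5 = u3 NAND u1 = 1 NAND 0 = 1
u6 = u2 NAND u4 = 1 NAND 1 = 0
u7 = NOT u5 = NOT 1 = 0
u8 = u6 OR u7 = 0 OR 0 = 0
u11 = I2 NAND u8 = 1 NAND 0 = 1
u12 = u11 NAND u2 = 1 NAND 1 = 0
u13 = u6 NAND u12 = 0 NAND 0 = 1

u5 = 1, u7 = 0, u13 = 1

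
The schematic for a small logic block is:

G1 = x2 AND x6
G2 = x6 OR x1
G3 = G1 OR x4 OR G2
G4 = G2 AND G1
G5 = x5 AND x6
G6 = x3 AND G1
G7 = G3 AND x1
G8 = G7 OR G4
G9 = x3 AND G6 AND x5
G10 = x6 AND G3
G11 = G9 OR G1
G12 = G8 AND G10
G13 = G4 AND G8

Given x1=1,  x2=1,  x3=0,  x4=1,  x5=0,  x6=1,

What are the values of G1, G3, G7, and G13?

G1 = x2 AND x6 = 1 AND 1 = 1
G2 = x6 OR x1 = 1 OR 1 = 1
G3 = G1 OR x4 OR G2 = 1 OR 1 OR 1 = 1
G4 = G2 AND G1 = 1 AND 1 = 1
G7 = G3 AND x1 = 1 AND 1 = 1
G8 = G7 OR G4 = 1 OR 1 = 1
G13 = G4 AND G8 = 1 AND 1 = 1

G1 = 1, G3 = 1, G7 = 1, G13 = 1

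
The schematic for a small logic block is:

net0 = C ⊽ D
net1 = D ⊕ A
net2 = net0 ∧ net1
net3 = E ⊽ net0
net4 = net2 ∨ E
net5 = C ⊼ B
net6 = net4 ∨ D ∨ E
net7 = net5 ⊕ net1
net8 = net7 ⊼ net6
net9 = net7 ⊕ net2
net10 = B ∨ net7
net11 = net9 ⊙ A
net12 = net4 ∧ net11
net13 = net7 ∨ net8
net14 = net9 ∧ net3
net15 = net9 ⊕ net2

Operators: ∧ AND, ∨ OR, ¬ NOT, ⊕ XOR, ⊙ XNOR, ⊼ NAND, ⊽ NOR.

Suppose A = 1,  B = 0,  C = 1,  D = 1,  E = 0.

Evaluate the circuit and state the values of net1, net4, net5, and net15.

net1 = 0  net4 = 0  net5 = 1  net15 = 1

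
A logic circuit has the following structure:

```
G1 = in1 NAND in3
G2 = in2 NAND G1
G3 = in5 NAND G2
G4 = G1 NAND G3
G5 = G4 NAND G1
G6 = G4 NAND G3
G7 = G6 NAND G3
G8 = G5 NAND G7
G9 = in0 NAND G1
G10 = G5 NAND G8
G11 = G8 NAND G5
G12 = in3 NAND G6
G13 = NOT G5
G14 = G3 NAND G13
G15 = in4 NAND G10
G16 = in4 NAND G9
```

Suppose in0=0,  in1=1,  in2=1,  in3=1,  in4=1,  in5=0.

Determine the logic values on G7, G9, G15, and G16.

G7 = 1  G9 = 1  G15 = 0  G16 = 0

G1 = in1 NAND in3 = 1 NAND 1 = 0
G2 = in2 NAND G1 = 1 NAND 0 = 1
G3 = in5 NAND G2 = 0 NAND 1 = 1
G4 = G1 NAND G3 = 0 NAND 1 = 1
G5 = G4 NAND G1 = 1 NAND 0 = 1
G6 = G4 NAND G3 = 1 NAND 1 = 0
G7 = G6 NAND G3 = 0 NAND 1 = 1
G8 = G5 NAND G7 = 1 NAND 1 = 0
G9 = in0 NAND G1 = 0 NAND 0 = 1
G10 = G5 NAND G8 = 1 NAND 0 = 1
G15 = in4 NAND G10 = 1 NAND 1 = 0
G16 = in4 NAND G9 = 1 NAND 1 = 0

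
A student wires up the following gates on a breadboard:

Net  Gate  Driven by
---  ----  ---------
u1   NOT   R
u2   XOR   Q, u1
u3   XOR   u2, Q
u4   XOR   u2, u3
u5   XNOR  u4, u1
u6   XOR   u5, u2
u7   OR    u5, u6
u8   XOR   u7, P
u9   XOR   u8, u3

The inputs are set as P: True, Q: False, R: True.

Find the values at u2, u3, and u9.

u1 = NOT R = NOT True = False
u2 = Q XOR u1 = False XOR False = False
u3 = u2 XOR Q = False XOR False = False
u4 = u2 XOR u3 = False XOR False = False
u5 = u4 XNOR u1 = False XNOR False = True
u6 = u5 XOR u2 = True XOR False = True
u7 = u5 OR u6 = True OR True = True
u8 = u7 XOR P = True XOR True = False
u9 = u8 XOR u3 = False XOR False = False

u2 = False, u3 = False, u9 = False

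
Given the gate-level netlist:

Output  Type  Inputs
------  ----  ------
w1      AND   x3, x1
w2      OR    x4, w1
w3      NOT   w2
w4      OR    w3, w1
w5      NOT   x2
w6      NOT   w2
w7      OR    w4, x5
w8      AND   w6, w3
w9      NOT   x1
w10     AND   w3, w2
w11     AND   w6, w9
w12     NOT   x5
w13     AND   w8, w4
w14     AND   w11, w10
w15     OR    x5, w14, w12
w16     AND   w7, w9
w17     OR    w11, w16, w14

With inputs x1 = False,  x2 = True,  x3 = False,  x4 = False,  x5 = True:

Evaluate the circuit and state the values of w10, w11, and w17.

w1 = x3 AND x1 = False AND False = False
w2 = x4 OR w1 = False OR False = False
w3 = NOT w2 = NOT False = True
w4 = w3 OR w1 = True OR False = True
w6 = NOT w2 = NOT False = True
w7 = w4 OR x5 = True OR True = True
w9 = NOT x1 = NOT False = True
w10 = w3 AND w2 = True AND False = False
w11 = w6 AND w9 = True AND True = True
w14 = w11 AND w10 = True AND False = False
w16 = w7 AND w9 = True AND True = True
w17 = w11 OR w16 OR w14 = True OR True OR False = True

w10 = False, w11 = True, w17 = True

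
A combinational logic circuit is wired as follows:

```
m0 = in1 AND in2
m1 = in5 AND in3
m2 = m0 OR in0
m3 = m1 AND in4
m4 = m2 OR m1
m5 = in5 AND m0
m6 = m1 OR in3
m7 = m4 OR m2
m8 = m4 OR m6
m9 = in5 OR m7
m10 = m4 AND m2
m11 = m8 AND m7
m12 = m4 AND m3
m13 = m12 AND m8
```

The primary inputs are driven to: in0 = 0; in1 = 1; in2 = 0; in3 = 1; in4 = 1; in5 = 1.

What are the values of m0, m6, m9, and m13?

m0 = 0; m6 = 1; m9 = 1; m13 = 1

m0 = in1 AND in2 = 1 AND 0 = 0
m1 = in5 AND in3 = 1 AND 1 = 1
m2 = m0 OR in0 = 0 OR 0 = 0
m3 = m1 AND in4 = 1 AND 1 = 1
m4 = m2 OR m1 = 0 OR 1 = 1
m6 = m1 OR in3 = 1 OR 1 = 1
m7 = m4 OR m2 = 1 OR 0 = 1
m8 = m4 OR m6 = 1 OR 1 = 1
m9 = in5 OR m7 = 1 OR 1 = 1
m12 = m4 AND m3 = 1 AND 1 = 1
m13 = m12 AND m8 = 1 AND 1 = 1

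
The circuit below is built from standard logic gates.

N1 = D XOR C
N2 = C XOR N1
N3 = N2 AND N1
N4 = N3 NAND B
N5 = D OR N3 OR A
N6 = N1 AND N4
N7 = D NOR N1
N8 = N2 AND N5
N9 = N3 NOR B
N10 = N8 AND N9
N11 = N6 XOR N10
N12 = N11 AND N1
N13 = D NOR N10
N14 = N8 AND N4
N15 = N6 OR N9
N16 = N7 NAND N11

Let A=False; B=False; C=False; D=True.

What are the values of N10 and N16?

N10 = False, N16 = True

N1 = D XOR C = True XOR False = True
N2 = C XOR N1 = False XOR True = True
N3 = N2 AND N1 = True AND True = True
N4 = N3 NAND B = True NAND False = True
N5 = D OR N3 OR A = True OR True OR False = True
N6 = N1 AND N4 = True AND True = True
N7 = D NOR N1 = True NOR True = False
N8 = N2 AND N5 = True AND True = True
N9 = N3 NOR B = True NOR False = False
N10 = N8 AND N9 = True AND False = False
N11 = N6 XOR N10 = True XOR False = True
N16 = N7 NAND N11 = False NAND True = True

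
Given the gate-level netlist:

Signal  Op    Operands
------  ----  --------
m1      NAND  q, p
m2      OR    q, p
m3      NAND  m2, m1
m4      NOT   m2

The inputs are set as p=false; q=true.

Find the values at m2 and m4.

m2 = true; m4 = false

m2 = q OR p = true OR false = true
m4 = NOT m2 = NOT true = false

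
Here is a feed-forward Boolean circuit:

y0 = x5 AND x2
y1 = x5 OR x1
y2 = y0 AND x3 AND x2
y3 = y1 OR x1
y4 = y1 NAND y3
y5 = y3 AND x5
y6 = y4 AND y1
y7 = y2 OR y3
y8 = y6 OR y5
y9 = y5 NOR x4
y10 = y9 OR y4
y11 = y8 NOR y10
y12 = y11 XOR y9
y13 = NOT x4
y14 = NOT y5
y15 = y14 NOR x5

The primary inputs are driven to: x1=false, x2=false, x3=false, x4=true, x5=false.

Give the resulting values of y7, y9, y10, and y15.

y7 = false, y9 = false, y10 = true, y15 = false

y0 = x5 AND x2 = false AND false = false
y1 = x5 OR x1 = false OR false = false
y2 = y0 AND x3 AND x2 = false AND false AND false = false
y3 = y1 OR x1 = false OR false = false
y4 = y1 NAND y3 = false NAND false = true
y5 = y3 AND x5 = false AND false = false
y7 = y2 OR y3 = false OR false = false
y9 = y5 NOR x4 = false NOR true = false
y10 = y9 OR y4 = false OR true = true
y14 = NOT y5 = NOT false = true
y15 = y14 NOR x5 = true NOR false = false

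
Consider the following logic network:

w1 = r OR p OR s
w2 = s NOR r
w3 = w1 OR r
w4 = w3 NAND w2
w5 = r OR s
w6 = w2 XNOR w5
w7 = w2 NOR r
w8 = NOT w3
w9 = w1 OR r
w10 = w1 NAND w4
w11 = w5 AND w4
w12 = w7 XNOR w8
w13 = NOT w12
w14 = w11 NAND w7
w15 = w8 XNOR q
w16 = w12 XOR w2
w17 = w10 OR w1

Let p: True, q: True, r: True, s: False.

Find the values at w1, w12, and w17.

w1 = r OR p OR s = True OR True OR False = True
w2 = s NOR r = False NOR True = False
w3 = w1 OR r = True OR True = True
w4 = w3 NAND w2 = True NAND False = True
w7 = w2 NOR r = False NOR True = False
w8 = NOT w3 = NOT True = False
w10 = w1 NAND w4 = True NAND True = False
w12 = w7 XNOR w8 = False XNOR False = True
w17 = w10 OR w1 = False OR True = True

w1 = True; w12 = True; w17 = True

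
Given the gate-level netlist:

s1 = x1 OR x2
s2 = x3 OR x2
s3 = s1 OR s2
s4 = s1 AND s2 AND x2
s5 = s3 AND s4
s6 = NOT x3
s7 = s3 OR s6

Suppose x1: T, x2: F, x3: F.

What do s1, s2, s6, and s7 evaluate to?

s1 = x1 OR x2 = T OR F = T
s2 = x3 OR x2 = F OR F = F
s3 = s1 OR s2 = T OR F = T
s6 = NOT x3 = NOT F = T
s7 = s3 OR s6 = T OR T = T

s1 = T, s2 = F, s6 = T, s7 = T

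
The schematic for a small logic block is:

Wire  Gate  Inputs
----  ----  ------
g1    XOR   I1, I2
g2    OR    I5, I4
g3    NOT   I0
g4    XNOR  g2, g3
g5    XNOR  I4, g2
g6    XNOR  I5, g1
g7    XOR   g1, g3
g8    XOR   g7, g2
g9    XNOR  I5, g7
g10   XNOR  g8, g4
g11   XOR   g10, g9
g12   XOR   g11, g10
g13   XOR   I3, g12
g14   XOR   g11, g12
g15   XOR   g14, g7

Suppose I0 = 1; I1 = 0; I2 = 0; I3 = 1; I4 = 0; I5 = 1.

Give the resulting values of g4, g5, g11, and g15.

g4 = 0, g5 = 0, g11 = 0, g15 = 0

g1 = I1 XOR I2 = 0 XOR 0 = 0
g2 = I5 OR I4 = 1 OR 0 = 1
g3 = NOT I0 = NOT 1 = 0
g4 = g2 XNOR g3 = 1 XNOR 0 = 0
g5 = I4 XNOR g2 = 0 XNOR 1 = 0
g7 = g1 XOR g3 = 0 XOR 0 = 0
g8 = g7 XOR g2 = 0 XOR 1 = 1
g9 = I5 XNOR g7 = 1 XNOR 0 = 0
g10 = g8 XNOR g4 = 1 XNOR 0 = 0
g11 = g10 XOR g9 = 0 XOR 0 = 0
g12 = g11 XOR g10 = 0 XOR 0 = 0
g14 = g11 XOR g12 = 0 XOR 0 = 0
g15 = g14 XOR g7 = 0 XOR 0 = 0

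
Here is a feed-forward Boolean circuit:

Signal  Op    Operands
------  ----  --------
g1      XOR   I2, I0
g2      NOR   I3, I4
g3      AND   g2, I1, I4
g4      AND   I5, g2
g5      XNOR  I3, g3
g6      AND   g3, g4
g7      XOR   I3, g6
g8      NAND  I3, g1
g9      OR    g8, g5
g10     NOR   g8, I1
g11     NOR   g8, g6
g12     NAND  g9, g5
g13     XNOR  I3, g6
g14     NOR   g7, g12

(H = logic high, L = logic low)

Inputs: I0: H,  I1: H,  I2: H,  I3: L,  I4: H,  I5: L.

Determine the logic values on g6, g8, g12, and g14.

g1 = I2 XOR I0 = H XOR H = L
g2 = I3 NOR I4 = L NOR H = L
g3 = g2 AND I1 AND I4 = L AND H AND H = L
g4 = I5 AND g2 = L AND L = L
g5 = I3 XNOR g3 = L XNOR L = H
g6 = g3 AND g4 = L AND L = L
g7 = I3 XOR g6 = L XOR L = L
g8 = I3 NAND g1 = L NAND L = H
g9 = g8 OR g5 = H OR H = H
g12 = g9 NAND g5 = H NAND H = L
g14 = g7 NOR g12 = L NOR L = H

g6 = L, g8 = H, g12 = L, g14 = H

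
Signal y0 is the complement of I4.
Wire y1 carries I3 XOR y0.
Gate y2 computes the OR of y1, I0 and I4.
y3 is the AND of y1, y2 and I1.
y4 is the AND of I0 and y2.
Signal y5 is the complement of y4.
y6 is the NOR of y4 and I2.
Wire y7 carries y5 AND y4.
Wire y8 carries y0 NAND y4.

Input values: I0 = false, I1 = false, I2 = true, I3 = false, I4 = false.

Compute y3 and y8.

y3 = false; y8 = true

y0 = NOT I4 = NOT false = true
y1 = I3 XOR y0 = false XOR true = true
y2 = y1 OR I0 OR I4 = true OR false OR false = true
y3 = y1 AND y2 AND I1 = true AND true AND false = false
y4 = I0 AND y2 = false AND true = false
y8 = y0 NAND y4 = true NAND false = true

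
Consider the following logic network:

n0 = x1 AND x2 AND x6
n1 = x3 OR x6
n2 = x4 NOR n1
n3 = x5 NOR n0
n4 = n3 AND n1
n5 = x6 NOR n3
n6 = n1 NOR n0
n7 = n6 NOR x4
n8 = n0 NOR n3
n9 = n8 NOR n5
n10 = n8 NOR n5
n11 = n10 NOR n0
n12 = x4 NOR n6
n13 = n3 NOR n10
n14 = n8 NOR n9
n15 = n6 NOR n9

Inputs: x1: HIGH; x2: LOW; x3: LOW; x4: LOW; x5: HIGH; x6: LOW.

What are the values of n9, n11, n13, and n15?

n0 = x1 AND x2 AND x6 = HIGH AND LOW AND LOW = LOW
n1 = x3 OR x6 = LOW OR LOW = LOW
n3 = x5 NOR n0 = HIGH NOR LOW = LOW
n5 = x6 NOR n3 = LOW NOR LOW = HIGH
n6 = n1 NOR n0 = LOW NOR LOW = HIGH
n8 = n0 NOR n3 = LOW NOR LOW = HIGH
n9 = n8 NOR n5 = HIGH NOR HIGH = LOW
n10 = n8 NOR n5 = HIGH NOR HIGH = LOW
n11 = n10 NOR n0 = LOW NOR LOW = HIGH
n13 = n3 NOR n10 = LOW NOR LOW = HIGH
n15 = n6 NOR n9 = HIGH NOR LOW = LOW

n9 = LOW, n11 = HIGH, n13 = HIGH, n15 = LOW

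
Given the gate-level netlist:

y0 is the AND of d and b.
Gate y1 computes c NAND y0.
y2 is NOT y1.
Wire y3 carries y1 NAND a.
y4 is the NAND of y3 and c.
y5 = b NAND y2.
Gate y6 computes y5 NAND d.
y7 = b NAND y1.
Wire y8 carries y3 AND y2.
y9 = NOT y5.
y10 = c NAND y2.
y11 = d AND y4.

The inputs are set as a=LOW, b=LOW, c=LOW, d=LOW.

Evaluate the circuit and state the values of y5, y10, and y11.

y0 = d AND b = LOW AND LOW = LOW
y1 = c NAND y0 = LOW NAND LOW = HIGH
y2 = NOT y1 = NOT HIGH = LOW
y3 = y1 NAND a = HIGH NAND LOW = HIGH
y4 = y3 NAND c = HIGH NAND LOW = HIGH
y5 = b NAND y2 = LOW NAND LOW = HIGH
y10 = c NAND y2 = LOW NAND LOW = HIGH
y11 = d AND y4 = LOW AND HIGH = LOW

y5 = HIGH, y10 = HIGH, y11 = LOW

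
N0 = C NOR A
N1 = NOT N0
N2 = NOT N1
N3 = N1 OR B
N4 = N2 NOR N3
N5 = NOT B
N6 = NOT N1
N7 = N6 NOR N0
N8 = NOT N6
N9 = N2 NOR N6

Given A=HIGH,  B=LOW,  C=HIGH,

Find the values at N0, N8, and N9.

N0 = C NOR A = HIGH NOR HIGH = LOW
N1 = NOT N0 = NOT LOW = HIGH
N2 = NOT N1 = NOT HIGH = LOW
N6 = NOT N1 = NOT HIGH = LOW
N8 = NOT N6 = NOT LOW = HIGH
N9 = N2 NOR N6 = LOW NOR LOW = HIGH

N0 = LOW, N8 = HIGH, N9 = HIGH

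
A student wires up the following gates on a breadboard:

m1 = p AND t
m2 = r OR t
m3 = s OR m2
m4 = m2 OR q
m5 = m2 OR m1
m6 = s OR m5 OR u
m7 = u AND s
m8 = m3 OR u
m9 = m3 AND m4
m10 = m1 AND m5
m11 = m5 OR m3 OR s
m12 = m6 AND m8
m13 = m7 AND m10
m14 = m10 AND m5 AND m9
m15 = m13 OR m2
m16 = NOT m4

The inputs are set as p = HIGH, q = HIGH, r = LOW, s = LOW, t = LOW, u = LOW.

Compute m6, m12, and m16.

m1 = p AND t = HIGH AND LOW = LOW
m2 = r OR t = LOW OR LOW = LOW
m3 = s OR m2 = LOW OR LOW = LOW
m4 = m2 OR q = LOW OR HIGH = HIGH
m5 = m2 OR m1 = LOW OR LOW = LOW
m6 = s OR m5 OR u = LOW OR LOW OR LOW = LOW
m8 = m3 OR u = LOW OR LOW = LOW
m12 = m6 AND m8 = LOW AND LOW = LOW
m16 = NOT m4 = NOT HIGH = LOW

m6 = LOW  m12 = LOW  m16 = LOW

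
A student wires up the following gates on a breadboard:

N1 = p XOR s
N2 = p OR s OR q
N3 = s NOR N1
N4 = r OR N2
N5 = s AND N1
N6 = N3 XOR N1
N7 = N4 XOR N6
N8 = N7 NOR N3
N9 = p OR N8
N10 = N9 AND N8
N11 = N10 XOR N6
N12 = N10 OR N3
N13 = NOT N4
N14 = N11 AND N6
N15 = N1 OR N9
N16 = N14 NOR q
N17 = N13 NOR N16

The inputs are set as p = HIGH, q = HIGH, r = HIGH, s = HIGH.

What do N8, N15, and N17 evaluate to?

N8 = LOW  N15 = HIGH  N17 = HIGH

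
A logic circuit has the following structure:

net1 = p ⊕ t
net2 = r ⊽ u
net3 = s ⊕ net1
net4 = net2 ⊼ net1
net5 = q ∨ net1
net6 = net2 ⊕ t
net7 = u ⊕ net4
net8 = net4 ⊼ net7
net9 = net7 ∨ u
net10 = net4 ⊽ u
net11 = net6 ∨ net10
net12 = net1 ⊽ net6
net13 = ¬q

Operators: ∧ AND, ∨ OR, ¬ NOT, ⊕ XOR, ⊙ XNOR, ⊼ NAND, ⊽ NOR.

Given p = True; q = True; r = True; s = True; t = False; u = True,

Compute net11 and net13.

net11 = False  net13 = False

net1 = p XOR t = True XOR False = True
net2 = r NOR u = True NOR True = False
net4 = net2 NAND net1 = False NAND True = True
net6 = net2 XOR t = False XOR False = False
net10 = net4 NOR u = True NOR True = False
net11 = net6 OR net10 = False OR False = False
net13 = NOT q = NOT True = False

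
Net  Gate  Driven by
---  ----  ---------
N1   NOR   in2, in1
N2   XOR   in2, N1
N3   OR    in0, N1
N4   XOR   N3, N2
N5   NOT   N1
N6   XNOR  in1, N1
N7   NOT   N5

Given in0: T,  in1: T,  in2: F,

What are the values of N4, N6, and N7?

N1 = in2 NOR in1 = F NOR T = F
N2 = in2 XOR N1 = F XOR F = F
N3 = in0 OR N1 = T OR F = T
N4 = N3 XOR N2 = T XOR F = T
N5 = NOT N1 = NOT F = T
N6 = in1 XNOR N1 = T XNOR F = F
N7 = NOT N5 = NOT T = F

N4 = T  N6 = F  N7 = F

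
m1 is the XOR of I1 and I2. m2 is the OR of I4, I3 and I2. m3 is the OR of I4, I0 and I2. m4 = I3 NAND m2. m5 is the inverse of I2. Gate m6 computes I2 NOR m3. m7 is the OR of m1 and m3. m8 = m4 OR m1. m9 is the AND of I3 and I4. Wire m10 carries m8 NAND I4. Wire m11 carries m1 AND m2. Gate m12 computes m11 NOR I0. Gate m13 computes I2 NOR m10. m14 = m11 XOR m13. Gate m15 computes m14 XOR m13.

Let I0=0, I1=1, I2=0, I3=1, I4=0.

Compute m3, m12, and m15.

m1 = I1 XOR I2 = 1 XOR 0 = 1
m2 = I4 OR I3 OR I2 = 0 OR 1 OR 0 = 1
m3 = I4 OR I0 OR I2 = 0 OR 0 OR 0 = 0
m4 = I3 NAND m2 = 1 NAND 1 = 0
m8 = m4 OR m1 = 0 OR 1 = 1
m10 = m8 NAND I4 = 1 NAND 0 = 1
m11 = m1 AND m2 = 1 AND 1 = 1
m12 = m11 NOR I0 = 1 NOR 0 = 0
m13 = I2 NOR m10 = 0 NOR 1 = 0
m14 = m11 XOR m13 = 1 XOR 0 = 1
m15 = m14 XOR m13 = 1 XOR 0 = 1

m3 = 0  m12 = 0  m15 = 1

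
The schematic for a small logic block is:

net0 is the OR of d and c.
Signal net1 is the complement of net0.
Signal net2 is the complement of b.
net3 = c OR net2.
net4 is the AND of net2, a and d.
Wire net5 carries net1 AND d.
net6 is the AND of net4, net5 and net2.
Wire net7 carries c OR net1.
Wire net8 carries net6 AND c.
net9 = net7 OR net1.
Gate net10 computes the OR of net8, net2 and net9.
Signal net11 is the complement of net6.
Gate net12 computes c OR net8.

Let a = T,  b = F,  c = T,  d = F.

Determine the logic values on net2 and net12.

net2 = T  net12 = T

net0 = d OR c = F OR T = T
net1 = NOT net0 = NOT T = F
net2 = NOT b = NOT F = T
net4 = net2 AND a AND d = T AND T AND F = F
net5 = net1 AND d = F AND F = F
net6 = net4 AND net5 AND net2 = F AND F AND T = F
net8 = net6 AND c = F AND T = F
net12 = c OR net8 = T OR F = T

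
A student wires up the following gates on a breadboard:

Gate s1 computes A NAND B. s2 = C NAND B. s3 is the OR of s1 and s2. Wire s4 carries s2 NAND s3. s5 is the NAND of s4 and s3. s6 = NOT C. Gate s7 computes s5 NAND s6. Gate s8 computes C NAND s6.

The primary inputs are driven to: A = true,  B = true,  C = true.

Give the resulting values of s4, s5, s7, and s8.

s4 = true, s5 = true, s7 = true, s8 = true

s1 = A NAND B = true NAND true = false
s2 = C NAND B = true NAND true = false
s3 = s1 OR s2 = false OR false = false
s4 = s2 NAND s3 = false NAND false = true
s5 = s4 NAND s3 = true NAND false = true
s6 = NOT C = NOT true = false
s7 = s5 NAND s6 = true NAND false = true
s8 = C NAND s6 = true NAND false = true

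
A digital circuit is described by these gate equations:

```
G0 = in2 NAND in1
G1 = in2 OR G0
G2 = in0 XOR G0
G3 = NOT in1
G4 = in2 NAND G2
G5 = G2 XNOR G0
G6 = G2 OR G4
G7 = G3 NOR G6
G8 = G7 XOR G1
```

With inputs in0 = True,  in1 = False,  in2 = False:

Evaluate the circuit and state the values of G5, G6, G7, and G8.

G0 = in2 NAND in1 = False NAND False = True
G1 = in2 OR G0 = False OR True = True
G2 = in0 XOR G0 = True XOR True = False
G3 = NOT in1 = NOT False = True
G4 = in2 NAND G2 = False NAND False = True
G5 = G2 XNOR G0 = False XNOR True = False
G6 = G2 OR G4 = False OR True = True
G7 = G3 NOR G6 = True NOR True = False
G8 = G7 XOR G1 = False XOR True = True

G5 = False  G6 = True  G7 = False  G8 = True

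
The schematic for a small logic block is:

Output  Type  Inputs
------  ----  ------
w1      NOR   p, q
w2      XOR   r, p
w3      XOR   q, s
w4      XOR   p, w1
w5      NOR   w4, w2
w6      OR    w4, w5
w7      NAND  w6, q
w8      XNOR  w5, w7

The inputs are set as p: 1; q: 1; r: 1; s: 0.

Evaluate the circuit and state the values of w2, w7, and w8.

w2 = 0  w7 = 0  w8 = 1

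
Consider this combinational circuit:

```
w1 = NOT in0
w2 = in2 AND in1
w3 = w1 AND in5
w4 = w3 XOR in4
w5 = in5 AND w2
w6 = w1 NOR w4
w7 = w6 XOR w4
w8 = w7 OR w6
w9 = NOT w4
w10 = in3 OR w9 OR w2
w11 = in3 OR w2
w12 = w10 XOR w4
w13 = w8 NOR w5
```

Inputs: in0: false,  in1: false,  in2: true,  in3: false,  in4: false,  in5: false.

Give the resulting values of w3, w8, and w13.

w1 = NOT in0 = NOT false = true
w2 = in2 AND in1 = true AND false = false
w3 = w1 AND in5 = true AND false = false
w4 = w3 XOR in4 = false XOR false = false
w5 = in5 AND w2 = false AND false = false
w6 = w1 NOR w4 = true NOR false = false
w7 = w6 XOR w4 = false XOR false = false
w8 = w7 OR w6 = false OR false = false
w13 = w8 NOR w5 = false NOR false = true

w3 = false; w8 = false; w13 = true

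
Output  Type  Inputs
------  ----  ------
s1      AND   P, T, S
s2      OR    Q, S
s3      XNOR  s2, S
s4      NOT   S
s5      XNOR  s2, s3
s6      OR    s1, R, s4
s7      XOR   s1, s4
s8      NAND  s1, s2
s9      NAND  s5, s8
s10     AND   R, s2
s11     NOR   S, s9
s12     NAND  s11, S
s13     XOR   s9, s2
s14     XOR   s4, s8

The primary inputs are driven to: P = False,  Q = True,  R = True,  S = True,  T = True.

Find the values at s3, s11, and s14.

s3 = True  s11 = False  s14 = True

s1 = P AND T AND S = False AND True AND True = False
s2 = Q OR S = True OR True = True
s3 = s2 XNOR S = True XNOR True = True
s4 = NOT S = NOT True = False
s5 = s2 XNOR s3 = True XNOR True = True
s8 = s1 NAND s2 = False NAND True = True
s9 = s5 NAND s8 = True NAND True = False
s11 = S NOR s9 = True NOR False = False
s14 = s4 XOR s8 = False XOR True = True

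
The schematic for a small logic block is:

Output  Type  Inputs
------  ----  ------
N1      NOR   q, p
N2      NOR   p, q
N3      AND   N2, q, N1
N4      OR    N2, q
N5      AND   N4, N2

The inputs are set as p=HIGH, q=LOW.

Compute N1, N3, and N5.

N1 = q NOR p = LOW NOR HIGH = LOW
N2 = p NOR q = HIGH NOR LOW = LOW
N3 = N2 AND q AND N1 = LOW AND LOW AND LOW = LOW
N4 = N2 OR q = LOW OR LOW = LOW
N5 = N4 AND N2 = LOW AND LOW = LOW

N1 = LOW  N3 = LOW  N5 = LOW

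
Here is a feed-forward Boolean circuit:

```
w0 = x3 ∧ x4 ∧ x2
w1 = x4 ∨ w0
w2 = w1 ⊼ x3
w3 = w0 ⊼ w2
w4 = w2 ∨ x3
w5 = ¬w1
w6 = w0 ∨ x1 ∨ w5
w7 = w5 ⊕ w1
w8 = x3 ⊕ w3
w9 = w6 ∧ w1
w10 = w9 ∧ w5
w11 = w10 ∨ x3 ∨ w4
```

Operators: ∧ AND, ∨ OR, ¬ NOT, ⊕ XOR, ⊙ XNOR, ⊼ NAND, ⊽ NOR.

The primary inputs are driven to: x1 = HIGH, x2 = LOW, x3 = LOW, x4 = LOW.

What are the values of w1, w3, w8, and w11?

w1 = LOW  w3 = HIGH  w8 = HIGH  w11 = HIGH

w0 = x3 AND x4 AND x2 = LOW AND LOW AND LOW = LOW
w1 = x4 OR w0 = LOW OR LOW = LOW
w2 = w1 NAND x3 = LOW NAND LOW = HIGH
w3 = w0 NAND w2 = LOW NAND HIGH = HIGH
w4 = w2 OR x3 = HIGH OR LOW = HIGH
w5 = NOT w1 = NOT LOW = HIGH
w6 = w0 OR x1 OR w5 = LOW OR HIGH OR HIGH = HIGH
w8 = x3 XOR w3 = LOW XOR HIGH = HIGH
w9 = w6 AND w1 = HIGH AND LOW = LOW
w10 = w9 AND w5 = LOW AND HIGH = LOW
w11 = w10 OR x3 OR w4 = LOW OR LOW OR HIGH = HIGH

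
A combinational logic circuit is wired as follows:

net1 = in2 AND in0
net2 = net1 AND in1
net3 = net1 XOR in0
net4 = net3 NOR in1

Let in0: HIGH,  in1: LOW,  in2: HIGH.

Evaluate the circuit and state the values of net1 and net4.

net1 = HIGH, net4 = HIGH

net1 = in2 AND in0 = HIGH AND HIGH = HIGH
net3 = net1 XOR in0 = HIGH XOR HIGH = LOW
net4 = net3 NOR in1 = LOW NOR LOW = HIGH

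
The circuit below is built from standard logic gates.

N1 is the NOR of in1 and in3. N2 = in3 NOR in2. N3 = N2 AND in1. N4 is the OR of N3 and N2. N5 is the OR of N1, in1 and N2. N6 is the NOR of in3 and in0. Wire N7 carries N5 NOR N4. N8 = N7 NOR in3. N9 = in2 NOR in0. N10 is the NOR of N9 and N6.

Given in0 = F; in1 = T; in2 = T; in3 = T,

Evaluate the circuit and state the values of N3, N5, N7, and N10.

N1 = in1 NOR in3 = T NOR T = F
N2 = in3 NOR in2 = T NOR T = F
N3 = N2 AND in1 = F AND T = F
N4 = N3 OR N2 = F OR F = F
N5 = N1 OR in1 OR N2 = F OR T OR F = T
N6 = in3 NOR in0 = T NOR F = F
N7 = N5 NOR N4 = T NOR F = F
N9 = in2 NOR in0 = T NOR F = F
N10 = N9 NOR N6 = F NOR F = T

N3 = F, N5 = T, N7 = F, N10 = T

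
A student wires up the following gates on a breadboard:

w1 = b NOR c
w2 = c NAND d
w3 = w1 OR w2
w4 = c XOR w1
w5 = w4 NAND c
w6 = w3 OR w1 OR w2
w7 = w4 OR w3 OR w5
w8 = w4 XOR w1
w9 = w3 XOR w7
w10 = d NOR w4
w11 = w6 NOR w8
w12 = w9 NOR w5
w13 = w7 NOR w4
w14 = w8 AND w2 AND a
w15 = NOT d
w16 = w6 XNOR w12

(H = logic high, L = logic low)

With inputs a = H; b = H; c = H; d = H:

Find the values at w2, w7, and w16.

w2 = L, w7 = H, w16 = H

w1 = b NOR c = H NOR H = L
w2 = c NAND d = H NAND H = L
w3 = w1 OR w2 = L OR L = L
w4 = c XOR w1 = H XOR L = H
w5 = w4 NAND c = H NAND H = L
w6 = w3 OR w1 OR w2 = L OR L OR L = L
w7 = w4 OR w3 OR w5 = H OR L OR L = H
w9 = w3 XOR w7 = L XOR H = H
w12 = w9 NOR w5 = H NOR L = L
w16 = w6 XNOR w12 = L XNOR L = H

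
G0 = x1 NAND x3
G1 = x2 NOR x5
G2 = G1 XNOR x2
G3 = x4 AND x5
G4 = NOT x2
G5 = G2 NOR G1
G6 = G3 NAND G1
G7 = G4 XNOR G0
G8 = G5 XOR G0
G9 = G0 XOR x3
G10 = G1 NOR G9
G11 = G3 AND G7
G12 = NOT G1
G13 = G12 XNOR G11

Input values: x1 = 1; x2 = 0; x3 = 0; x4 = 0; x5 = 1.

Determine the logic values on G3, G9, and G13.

G3 = 0  G9 = 1  G13 = 0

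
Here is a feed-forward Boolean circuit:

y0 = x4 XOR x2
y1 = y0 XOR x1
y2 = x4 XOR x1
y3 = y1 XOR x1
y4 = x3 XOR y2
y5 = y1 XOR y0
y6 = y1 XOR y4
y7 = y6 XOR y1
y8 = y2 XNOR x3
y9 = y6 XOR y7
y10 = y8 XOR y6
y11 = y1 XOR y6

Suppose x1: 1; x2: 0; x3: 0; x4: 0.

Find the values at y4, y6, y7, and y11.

y4 = 1  y6 = 0  y7 = 1  y11 = 1

y0 = x4 XOR x2 = 0 XOR 0 = 0
y1 = y0 XOR x1 = 0 XOR 1 = 1
y2 = x4 XOR x1 = 0 XOR 1 = 1
y4 = x3 XOR y2 = 0 XOR 1 = 1
y6 = y1 XOR y4 = 1 XOR 1 = 0
y7 = y6 XOR y1 = 0 XOR 1 = 1
y11 = y1 XOR y6 = 1 XOR 0 = 1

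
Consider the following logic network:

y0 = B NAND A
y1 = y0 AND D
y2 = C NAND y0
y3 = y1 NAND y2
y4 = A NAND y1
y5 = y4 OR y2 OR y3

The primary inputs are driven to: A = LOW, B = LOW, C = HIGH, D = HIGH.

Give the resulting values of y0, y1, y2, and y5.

y0 = B NAND A = LOW NAND LOW = HIGH
y1 = y0 AND D = HIGH AND HIGH = HIGH
y2 = C NAND y0 = HIGH NAND HIGH = LOW
y3 = y1 NAND y2 = HIGH NAND LOW = HIGH
y4 = A NAND y1 = LOW NAND HIGH = HIGH
y5 = y4 OR y2 OR y3 = HIGH OR LOW OR HIGH = HIGH

y0 = HIGH; y1 = HIGH; y2 = LOW; y5 = HIGH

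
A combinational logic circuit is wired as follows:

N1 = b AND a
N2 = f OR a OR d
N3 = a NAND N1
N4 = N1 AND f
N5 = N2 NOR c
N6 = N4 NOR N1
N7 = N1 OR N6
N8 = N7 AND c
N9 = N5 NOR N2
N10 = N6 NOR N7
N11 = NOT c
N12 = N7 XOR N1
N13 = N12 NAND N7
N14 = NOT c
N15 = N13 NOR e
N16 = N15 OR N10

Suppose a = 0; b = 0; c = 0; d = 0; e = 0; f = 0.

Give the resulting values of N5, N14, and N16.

N5 = 1; N14 = 1; N16 = 1

N1 = b AND a = 0 AND 0 = 0
N2 = f OR a OR d = 0 OR 0 OR 0 = 0
N4 = N1 AND f = 0 AND 0 = 0
N5 = N2 NOR c = 0 NOR 0 = 1
N6 = N4 NOR N1 = 0 NOR 0 = 1
N7 = N1 OR N6 = 0 OR 1 = 1
N10 = N6 NOR N7 = 1 NOR 1 = 0
N12 = N7 XOR N1 = 1 XOR 0 = 1
N13 = N12 NAND N7 = 1 NAND 1 = 0
N14 = NOT c = NOT 0 = 1
N15 = N13 NOR e = 0 NOR 0 = 1
N16 = N15 OR N10 = 1 OR 0 = 1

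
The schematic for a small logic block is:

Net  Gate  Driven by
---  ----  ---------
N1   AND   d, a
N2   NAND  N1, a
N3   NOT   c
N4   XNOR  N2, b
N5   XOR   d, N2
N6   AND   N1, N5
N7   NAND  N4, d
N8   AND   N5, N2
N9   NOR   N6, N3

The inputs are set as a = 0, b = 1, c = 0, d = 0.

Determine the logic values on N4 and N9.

N4 = 1, N9 = 0

N1 = d AND a = 0 AND 0 = 0
N2 = N1 NAND a = 0 NAND 0 = 1
N3 = NOT c = NOT 0 = 1
N4 = N2 XNOR b = 1 XNOR 1 = 1
N5 = d XOR N2 = 0 XOR 1 = 1
N6 = N1 AND N5 = 0 AND 1 = 0
N9 = N6 NOR N3 = 0 NOR 1 = 0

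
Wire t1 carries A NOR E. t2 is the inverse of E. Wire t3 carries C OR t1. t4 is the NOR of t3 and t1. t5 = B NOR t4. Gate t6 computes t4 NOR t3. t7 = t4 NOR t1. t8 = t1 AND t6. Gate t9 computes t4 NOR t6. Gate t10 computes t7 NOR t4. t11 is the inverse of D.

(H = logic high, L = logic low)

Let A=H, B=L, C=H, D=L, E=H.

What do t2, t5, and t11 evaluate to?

t2 = L; t5 = H; t11 = H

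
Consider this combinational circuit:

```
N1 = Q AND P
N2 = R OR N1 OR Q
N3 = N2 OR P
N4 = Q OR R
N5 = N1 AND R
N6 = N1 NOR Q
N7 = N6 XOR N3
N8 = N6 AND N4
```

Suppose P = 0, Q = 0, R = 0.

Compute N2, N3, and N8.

N2 = 0, N3 = 0, N8 = 0

N1 = Q AND P = 0 AND 0 = 0
N2 = R OR N1 OR Q = 0 OR 0 OR 0 = 0
N3 = N2 OR P = 0 OR 0 = 0
N4 = Q OR R = 0 OR 0 = 0
N6 = N1 NOR Q = 0 NOR 0 = 1
N8 = N6 AND N4 = 1 AND 0 = 0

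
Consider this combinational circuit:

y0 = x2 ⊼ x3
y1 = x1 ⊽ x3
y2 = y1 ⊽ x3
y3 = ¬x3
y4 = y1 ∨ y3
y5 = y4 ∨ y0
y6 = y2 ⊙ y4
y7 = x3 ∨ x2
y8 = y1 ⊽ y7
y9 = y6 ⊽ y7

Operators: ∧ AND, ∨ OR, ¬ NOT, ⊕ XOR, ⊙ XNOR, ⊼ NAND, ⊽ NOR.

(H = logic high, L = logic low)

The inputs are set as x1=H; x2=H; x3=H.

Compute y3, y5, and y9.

y3 = L  y5 = L  y9 = L

y0 = x2 NAND x3 = H NAND H = L
y1 = x1 NOR x3 = H NOR H = L
y2 = y1 NOR x3 = L NOR H = L
y3 = NOT x3 = NOT H = L
y4 = y1 OR y3 = L OR L = L
y5 = y4 OR y0 = L OR L = L
y6 = y2 XNOR y4 = L XNOR L = H
y7 = x3 OR x2 = H OR H = H
y9 = y6 NOR y7 = H NOR H = L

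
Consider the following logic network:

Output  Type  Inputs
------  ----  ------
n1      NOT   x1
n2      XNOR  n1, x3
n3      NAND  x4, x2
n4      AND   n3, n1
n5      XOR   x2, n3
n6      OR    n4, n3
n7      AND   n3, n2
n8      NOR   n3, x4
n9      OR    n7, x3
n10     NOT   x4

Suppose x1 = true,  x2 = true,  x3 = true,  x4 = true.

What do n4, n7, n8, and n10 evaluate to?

n4 = false  n7 = false  n8 = false  n10 = false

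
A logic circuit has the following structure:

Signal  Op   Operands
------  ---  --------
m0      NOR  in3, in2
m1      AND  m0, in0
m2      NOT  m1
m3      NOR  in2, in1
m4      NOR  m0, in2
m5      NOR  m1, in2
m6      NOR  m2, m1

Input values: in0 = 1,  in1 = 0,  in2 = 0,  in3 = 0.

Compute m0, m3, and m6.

m0 = in3 NOR in2 = 0 NOR 0 = 1
m1 = m0 AND in0 = 1 AND 1 = 1
m2 = NOT m1 = NOT 1 = 0
m3 = in2 NOR in1 = 0 NOR 0 = 1
m6 = m2 NOR m1 = 0 NOR 1 = 0

m0 = 1, m3 = 1, m6 = 0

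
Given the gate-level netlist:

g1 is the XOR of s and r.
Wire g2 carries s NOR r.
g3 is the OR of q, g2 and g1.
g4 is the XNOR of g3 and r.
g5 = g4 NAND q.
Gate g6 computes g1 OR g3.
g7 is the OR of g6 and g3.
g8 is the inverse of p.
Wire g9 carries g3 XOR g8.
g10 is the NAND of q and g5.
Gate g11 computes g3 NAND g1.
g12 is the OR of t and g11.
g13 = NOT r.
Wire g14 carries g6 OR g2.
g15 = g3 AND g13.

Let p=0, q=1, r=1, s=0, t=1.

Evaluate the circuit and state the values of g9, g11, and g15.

g1 = s XOR r = 0 XOR 1 = 1
g2 = s NOR r = 0 NOR 1 = 0
g3 = q OR g2 OR g1 = 1 OR 0 OR 1 = 1
g8 = NOT p = NOT 0 = 1
g9 = g3 XOR g8 = 1 XOR 1 = 0
g11 = g3 NAND g1 = 1 NAND 1 = 0
g13 = NOT r = NOT 1 = 0
g15 = g3 AND g13 = 1 AND 0 = 0

g9 = 0; g11 = 0; g15 = 0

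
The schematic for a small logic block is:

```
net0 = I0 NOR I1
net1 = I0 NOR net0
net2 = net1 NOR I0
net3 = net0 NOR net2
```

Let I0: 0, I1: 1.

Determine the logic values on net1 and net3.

net1 = 1  net3 = 1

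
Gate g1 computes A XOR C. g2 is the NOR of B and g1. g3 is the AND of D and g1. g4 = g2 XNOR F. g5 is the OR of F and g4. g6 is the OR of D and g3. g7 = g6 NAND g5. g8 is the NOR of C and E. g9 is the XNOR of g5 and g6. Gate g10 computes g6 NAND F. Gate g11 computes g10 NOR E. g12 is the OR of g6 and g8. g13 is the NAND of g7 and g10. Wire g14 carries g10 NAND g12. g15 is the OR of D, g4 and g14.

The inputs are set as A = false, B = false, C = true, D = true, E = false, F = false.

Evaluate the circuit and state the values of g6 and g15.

g6 = true, g15 = true

g1 = A XOR C = false XOR true = true
g2 = B NOR g1 = false NOR true = false
g3 = D AND g1 = true AND true = true
g4 = g2 XNOR F = false XNOR false = true
g6 = D OR g3 = true OR true = true
g8 = C NOR E = true NOR false = false
g10 = g6 NAND F = true NAND false = true
g12 = g6 OR g8 = true OR false = true
g14 = g10 NAND g12 = true NAND true = false
g15 = D OR g4 OR g14 = true OR true OR false = true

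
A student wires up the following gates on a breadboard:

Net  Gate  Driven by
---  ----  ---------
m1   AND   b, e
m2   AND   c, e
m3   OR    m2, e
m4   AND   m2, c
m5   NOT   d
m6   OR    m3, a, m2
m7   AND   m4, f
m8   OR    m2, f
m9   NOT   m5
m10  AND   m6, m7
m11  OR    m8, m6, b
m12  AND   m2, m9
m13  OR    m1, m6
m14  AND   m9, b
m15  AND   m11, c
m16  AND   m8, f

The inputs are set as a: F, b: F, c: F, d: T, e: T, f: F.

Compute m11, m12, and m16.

m2 = c AND e = F AND T = F
m3 = m2 OR e = F OR T = T
m5 = NOT d = NOT T = F
m6 = m3 OR a OR m2 = T OR F OR F = T
m8 = m2 OR f = F OR F = F
m9 = NOT m5 = NOT F = T
m11 = m8 OR m6 OR b = F OR T OR F = T
m12 = m2 AND m9 = F AND T = F
m16 = m8 AND f = F AND F = F

m11 = T, m12 = F, m16 = F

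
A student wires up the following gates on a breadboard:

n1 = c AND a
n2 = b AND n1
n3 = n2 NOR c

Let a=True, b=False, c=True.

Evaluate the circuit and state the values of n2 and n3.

n1 = c AND a = True AND True = True
n2 = b AND n1 = False AND True = False
n3 = n2 NOR c = False NOR True = False

n2 = False, n3 = False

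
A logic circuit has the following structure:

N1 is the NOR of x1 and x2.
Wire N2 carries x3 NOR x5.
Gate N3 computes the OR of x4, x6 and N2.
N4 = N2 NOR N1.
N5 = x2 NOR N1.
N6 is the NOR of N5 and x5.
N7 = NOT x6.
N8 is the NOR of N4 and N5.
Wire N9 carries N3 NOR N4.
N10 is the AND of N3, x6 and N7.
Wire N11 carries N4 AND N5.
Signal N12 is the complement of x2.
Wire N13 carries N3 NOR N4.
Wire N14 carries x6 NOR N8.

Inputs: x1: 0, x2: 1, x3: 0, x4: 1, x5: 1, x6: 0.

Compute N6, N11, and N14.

N1 = x1 NOR x2 = 0 NOR 1 = 0
N2 = x3 NOR x5 = 0 NOR 1 = 0
N4 = N2 NOR N1 = 0 NOR 0 = 1
N5 = x2 NOR N1 = 1 NOR 0 = 0
N6 = N5 NOR x5 = 0 NOR 1 = 0
N8 = N4 NOR N5 = 1 NOR 0 = 0
N11 = N4 AND N5 = 1 AND 0 = 0
N14 = x6 NOR N8 = 0 NOR 0 = 1

N6 = 0  N11 = 0  N14 = 1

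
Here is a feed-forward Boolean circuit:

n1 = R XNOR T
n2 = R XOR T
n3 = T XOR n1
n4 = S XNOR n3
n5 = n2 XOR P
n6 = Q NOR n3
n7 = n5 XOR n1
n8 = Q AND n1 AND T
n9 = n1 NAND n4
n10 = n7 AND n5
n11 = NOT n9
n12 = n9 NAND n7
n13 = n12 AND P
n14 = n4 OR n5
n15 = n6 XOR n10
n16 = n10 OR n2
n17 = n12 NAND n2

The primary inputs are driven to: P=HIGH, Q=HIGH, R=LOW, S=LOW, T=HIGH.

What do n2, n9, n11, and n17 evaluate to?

n1 = R XNOR T = LOW XNOR HIGH = LOW
n2 = R XOR T = LOW XOR HIGH = HIGH
n3 = T XOR n1 = HIGH XOR LOW = HIGH
n4 = S XNOR n3 = LOW XNOR HIGH = LOW
n5 = n2 XOR P = HIGH XOR HIGH = LOW
n7 = n5 XOR n1 = LOW XOR LOW = LOW
n9 = n1 NAND n4 = LOW NAND LOW = HIGH
n11 = NOT n9 = NOT HIGH = LOW
n12 = n9 NAND n7 = HIGH NAND LOW = HIGH
n17 = n12 NAND n2 = HIGH NAND HIGH = LOW

n2 = HIGH  n9 = HIGH  n11 = LOW  n17 = LOW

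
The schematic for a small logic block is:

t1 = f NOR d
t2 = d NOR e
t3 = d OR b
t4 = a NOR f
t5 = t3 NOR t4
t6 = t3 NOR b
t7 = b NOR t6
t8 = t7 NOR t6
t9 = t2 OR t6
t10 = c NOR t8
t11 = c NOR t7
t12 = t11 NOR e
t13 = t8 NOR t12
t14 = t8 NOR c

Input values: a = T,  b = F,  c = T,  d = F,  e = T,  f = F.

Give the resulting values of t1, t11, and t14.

t1 = T  t11 = F  t14 = F

t1 = f NOR d = F NOR F = T
t3 = d OR b = F OR F = F
t6 = t3 NOR b = F NOR F = T
t7 = b NOR t6 = F NOR T = F
t8 = t7 NOR t6 = F NOR T = F
t11 = c NOR t7 = T NOR F = F
t14 = t8 NOR c = F NOR T = F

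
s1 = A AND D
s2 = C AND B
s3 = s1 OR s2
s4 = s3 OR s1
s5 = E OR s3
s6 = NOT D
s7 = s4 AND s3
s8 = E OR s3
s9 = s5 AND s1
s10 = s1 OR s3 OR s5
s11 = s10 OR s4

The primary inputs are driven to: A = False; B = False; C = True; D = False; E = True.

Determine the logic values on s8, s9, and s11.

s8 = True  s9 = False  s11 = True

s1 = A AND D = False AND False = False
s2 = C AND B = True AND False = False
s3 = s1 OR s2 = False OR False = False
s4 = s3 OR s1 = False OR False = False
s5 = E OR s3 = True OR False = True
s8 = E OR s3 = True OR False = True
s9 = s5 AND s1 = True AND False = False
s10 = s1 OR s3 OR s5 = False OR False OR True = True
s11 = s10 OR s4 = True OR False = True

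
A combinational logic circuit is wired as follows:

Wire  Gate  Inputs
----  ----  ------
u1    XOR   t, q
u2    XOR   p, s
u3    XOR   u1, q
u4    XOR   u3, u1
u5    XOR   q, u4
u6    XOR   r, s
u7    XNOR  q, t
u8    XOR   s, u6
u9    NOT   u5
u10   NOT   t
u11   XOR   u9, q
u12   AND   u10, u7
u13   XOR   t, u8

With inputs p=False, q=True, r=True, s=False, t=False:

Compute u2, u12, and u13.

u2 = False, u12 = False, u13 = True

u2 = p XOR s = False XOR False = False
u6 = r XOR s = True XOR False = True
u7 = q XNOR t = True XNOR False = False
u8 = s XOR u6 = False XOR True = True
u10 = NOT t = NOT False = True
u12 = u10 AND u7 = True AND False = False
u13 = t XOR u8 = False XOR True = True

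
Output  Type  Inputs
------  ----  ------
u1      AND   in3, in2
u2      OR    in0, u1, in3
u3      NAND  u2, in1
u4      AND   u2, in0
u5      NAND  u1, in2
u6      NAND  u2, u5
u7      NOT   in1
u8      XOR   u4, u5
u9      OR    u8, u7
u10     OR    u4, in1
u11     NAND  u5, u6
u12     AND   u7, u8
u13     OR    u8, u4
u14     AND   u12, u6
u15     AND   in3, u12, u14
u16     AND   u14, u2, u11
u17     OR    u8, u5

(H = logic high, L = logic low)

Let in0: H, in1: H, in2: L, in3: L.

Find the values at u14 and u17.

u14 = L  u17 = H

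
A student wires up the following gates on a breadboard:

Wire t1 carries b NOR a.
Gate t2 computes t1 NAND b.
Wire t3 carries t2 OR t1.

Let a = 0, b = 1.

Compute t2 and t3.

t1 = b NOR a = 1 NOR 0 = 0
t2 = t1 NAND b = 0 NAND 1 = 1
t3 = t2 OR t1 = 1 OR 0 = 1

t2 = 1, t3 = 1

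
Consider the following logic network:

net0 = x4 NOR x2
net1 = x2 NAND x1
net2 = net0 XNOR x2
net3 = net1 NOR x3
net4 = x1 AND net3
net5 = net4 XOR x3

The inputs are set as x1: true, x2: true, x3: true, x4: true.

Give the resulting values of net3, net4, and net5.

net3 = false, net4 = false, net5 = true

net1 = x2 NAND x1 = true NAND true = false
net3 = net1 NOR x3 = false NOR true = false
net4 = x1 AND net3 = true AND false = false
net5 = net4 XOR x3 = false XOR true = true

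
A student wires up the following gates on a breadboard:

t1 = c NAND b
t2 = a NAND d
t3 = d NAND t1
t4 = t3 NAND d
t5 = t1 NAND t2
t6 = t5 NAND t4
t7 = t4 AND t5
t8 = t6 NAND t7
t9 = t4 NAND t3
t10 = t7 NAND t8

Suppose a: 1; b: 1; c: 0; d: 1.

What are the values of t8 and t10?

t1 = c NAND b = 0 NAND 1 = 1
t2 = a NAND d = 1 NAND 1 = 0
t3 = d NAND t1 = 1 NAND 1 = 0
t4 = t3 NAND d = 0 NAND 1 = 1
t5 = t1 NAND t2 = 1 NAND 0 = 1
t6 = t5 NAND t4 = 1 NAND 1 = 0
t7 = t4 AND t5 = 1 AND 1 = 1
t8 = t6 NAND t7 = 0 NAND 1 = 1
t10 = t7 NAND t8 = 1 NAND 1 = 0

t8 = 1; t10 = 0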